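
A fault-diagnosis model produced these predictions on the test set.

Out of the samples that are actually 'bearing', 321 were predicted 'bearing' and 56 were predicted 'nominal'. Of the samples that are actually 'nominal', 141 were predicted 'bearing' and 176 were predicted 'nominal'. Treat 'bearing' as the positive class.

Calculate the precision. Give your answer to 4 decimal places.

0.6948

Precision = TP/(TP+FP) = 321/(321+141) = 321/462 = 0.6948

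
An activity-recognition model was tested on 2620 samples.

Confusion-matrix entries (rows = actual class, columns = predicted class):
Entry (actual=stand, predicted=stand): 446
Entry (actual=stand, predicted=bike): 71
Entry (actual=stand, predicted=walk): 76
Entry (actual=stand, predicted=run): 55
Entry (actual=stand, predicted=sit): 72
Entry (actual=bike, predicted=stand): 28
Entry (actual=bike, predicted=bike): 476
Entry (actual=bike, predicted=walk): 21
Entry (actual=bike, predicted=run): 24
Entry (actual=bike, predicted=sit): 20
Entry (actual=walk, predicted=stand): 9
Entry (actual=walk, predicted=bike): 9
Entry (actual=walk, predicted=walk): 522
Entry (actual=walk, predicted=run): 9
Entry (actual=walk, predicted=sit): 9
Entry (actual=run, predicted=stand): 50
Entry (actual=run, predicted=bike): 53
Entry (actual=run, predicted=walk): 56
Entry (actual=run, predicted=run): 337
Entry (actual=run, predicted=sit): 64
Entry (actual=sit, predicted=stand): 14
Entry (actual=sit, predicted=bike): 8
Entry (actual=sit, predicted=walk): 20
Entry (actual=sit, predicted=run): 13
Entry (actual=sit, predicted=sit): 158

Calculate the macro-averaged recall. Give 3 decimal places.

Per-class recall (TP/(TP+FN)):
  stand: TP=446, FN=71+76+55+72=274 → 446/720 = 0.6194
  bike: TP=476, FN=28+21+24+20=93 → 476/569 = 0.8366
  walk: TP=522, FN=9+9+9+9=36 → 522/558 = 0.9355
  run: TP=337, FN=50+53+56+64=223 → 337/560 = 0.6018
  sit: TP=158, FN=14+8+20+13=55 → 158/213 = 0.7418
Macro-recall = mean = (0.6194 + 0.8366 + 0.9355 + 0.6018 + 0.7418) / 5 = 0.747

0.747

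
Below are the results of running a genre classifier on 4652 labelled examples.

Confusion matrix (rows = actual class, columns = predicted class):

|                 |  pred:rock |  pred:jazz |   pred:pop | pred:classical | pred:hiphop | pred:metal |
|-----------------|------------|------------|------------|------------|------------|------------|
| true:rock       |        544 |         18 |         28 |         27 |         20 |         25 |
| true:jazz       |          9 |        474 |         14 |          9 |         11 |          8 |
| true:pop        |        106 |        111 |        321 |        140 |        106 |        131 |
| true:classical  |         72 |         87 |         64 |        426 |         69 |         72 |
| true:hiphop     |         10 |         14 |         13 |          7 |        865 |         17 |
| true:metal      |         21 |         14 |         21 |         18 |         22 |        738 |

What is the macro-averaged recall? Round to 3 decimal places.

0.739

Per-class recall (TP/(TP+FN)):
  rock: TP=544, FN=18+28+27+20+25=118 → 544/662 = 0.8218
  jazz: TP=474, FN=9+14+9+11+8=51 → 474/525 = 0.9029
  pop: TP=321, FN=106+111+140+106+131=594 → 321/915 = 0.3508
  classical: TP=426, FN=72+87+64+69+72=364 → 426/790 = 0.5392
  hiphop: TP=865, FN=10+14+13+7+17=61 → 865/926 = 0.9341
  metal: TP=738, FN=21+14+21+18+22=96 → 738/834 = 0.8849
Macro-recall = mean = (0.8218 + 0.9029 + 0.3508 + 0.5392 + 0.9341 + 0.8849) / 6 = 0.739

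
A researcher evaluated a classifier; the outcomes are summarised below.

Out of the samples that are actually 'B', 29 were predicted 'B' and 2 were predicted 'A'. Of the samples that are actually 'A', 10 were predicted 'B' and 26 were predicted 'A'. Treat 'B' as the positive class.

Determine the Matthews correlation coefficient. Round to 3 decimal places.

0.665

MCC = (TP·TN − FP·FN) / √((TP+FP)(TP+FN)(TN+FP)(TN+FN))
Numerator = 29·26 − 10·2 = 734
Denominator = √(39·31·36·28) = √1218672 = 1103.9348
MCC = 734 / 1103.9348 = 0.665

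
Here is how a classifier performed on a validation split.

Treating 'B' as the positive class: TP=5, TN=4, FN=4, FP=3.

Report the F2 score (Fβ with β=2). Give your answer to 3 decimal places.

Fβ = (1+β²)·TP / ((1+β²)·TP + β²·FN + FP), with β²=4
= 5·5 / (5·5 + 4·4 + 3) = 0.568

0.568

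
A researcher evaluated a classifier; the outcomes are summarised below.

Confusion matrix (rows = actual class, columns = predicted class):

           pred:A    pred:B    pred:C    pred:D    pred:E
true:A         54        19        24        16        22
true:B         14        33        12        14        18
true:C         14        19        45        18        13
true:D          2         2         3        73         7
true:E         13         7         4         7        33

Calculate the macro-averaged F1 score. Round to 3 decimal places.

0.482

Per-class F1 score (2·TP/(2·TP+FP+FN)):
  A: TP=54, FP=14+14+2+13=43, FN=19+24+16+22=81 → 108/232 = 0.4655
  B: TP=33, FP=19+19+2+7=47, FN=14+12+14+18=58 → 66/171 = 0.3860
  C: TP=45, FP=24+12+3+4=43, FN=14+19+18+13=64 → 90/197 = 0.4569
  D: TP=73, FP=16+14+18+7=55, FN=2+2+3+7=14 → 146/215 = 0.6791
  E: TP=33, FP=22+18+13+7=60, FN=13+7+4+7=31 → 66/157 = 0.4204
Macro-F1 score = mean = (0.4655 + 0.3860 + 0.4569 + 0.6791 + 0.4204) / 5 = 0.482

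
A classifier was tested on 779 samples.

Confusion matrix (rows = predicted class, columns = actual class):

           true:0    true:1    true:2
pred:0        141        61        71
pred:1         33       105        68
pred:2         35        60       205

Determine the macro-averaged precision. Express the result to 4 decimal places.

Per-class precision (TP/(TP+FP)):
  0: TP=141, FP=61+71=132 → 141/273 = 0.51648
  1: TP=105, FP=33+68=101 → 105/206 = 0.50971
  2: TP=205, FP=35+60=95 → 205/300 = 0.68333
Macro-precision = mean = (0.51648 + 0.50971 + 0.68333) / 3 = 0.5698

0.5698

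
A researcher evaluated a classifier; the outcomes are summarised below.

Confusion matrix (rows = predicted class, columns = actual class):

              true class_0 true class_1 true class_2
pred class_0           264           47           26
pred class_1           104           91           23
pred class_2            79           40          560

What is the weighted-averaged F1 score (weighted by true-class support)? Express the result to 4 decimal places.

Per-class F1 score (2·TP/(2·TP+FP+FN)):
  class_0: TP=264, FP=47+26=73, FN=104+79=183 → 528/784 = 0.67347
  class_1: TP=91, FP=104+23=127, FN=47+40=87 → 182/396 = 0.45960
  class_2: TP=560, FP=79+40=119, FN=26+23=49 → 1120/1288 = 0.86957
Weighted-F1 score = Σ (supportᵢ/N)·F1 scoreᵢ with N=1234: (447/1234)·0.67347 + (178/1234)·0.45960 + (609/1234)·0.86957 = 0.7394

0.7394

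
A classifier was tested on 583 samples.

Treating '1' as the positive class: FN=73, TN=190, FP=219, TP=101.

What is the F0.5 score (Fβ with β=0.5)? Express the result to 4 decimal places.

Fβ = (1+β²)·TP / ((1+β²)·TP + β²·FN + FP), with β²=1/4
= 1.25·101 / (1.25·101 + 0.25·73 + 219) = 0.3473

0.3473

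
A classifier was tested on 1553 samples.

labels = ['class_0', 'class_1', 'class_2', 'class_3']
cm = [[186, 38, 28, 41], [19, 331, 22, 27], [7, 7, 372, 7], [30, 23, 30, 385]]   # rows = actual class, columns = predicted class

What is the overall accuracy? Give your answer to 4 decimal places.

0.8203

Accuracy = trace / total = (186+331+372+385=1274) / 1553 = 1274/1553 = 0.8203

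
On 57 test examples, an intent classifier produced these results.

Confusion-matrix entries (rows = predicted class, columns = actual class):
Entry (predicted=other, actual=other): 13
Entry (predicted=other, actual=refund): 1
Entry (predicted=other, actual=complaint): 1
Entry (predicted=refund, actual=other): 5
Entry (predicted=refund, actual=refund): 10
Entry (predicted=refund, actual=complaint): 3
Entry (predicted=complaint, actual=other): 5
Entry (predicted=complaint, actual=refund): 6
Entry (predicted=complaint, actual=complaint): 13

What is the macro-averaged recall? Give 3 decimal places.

Per-class recall (TP/(TP+FN)):
  other: TP=13, FN=5+5=10 → 13/23 = 0.5652
  refund: TP=10, FN=1+6=7 → 10/17 = 0.5882
  complaint: TP=13, FN=1+3=4 → 13/17 = 0.7647
Macro-recall = mean = (0.5652 + 0.5882 + 0.7647) / 3 = 0.639

0.639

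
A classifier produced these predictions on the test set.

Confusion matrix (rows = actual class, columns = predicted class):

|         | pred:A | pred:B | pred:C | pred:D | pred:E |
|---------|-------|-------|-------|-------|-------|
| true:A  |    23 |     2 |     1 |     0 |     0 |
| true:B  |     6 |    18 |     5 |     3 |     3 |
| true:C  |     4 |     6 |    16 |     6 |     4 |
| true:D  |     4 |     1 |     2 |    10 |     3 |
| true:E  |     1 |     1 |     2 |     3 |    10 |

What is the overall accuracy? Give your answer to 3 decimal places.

Accuracy = trace / total = (23+18+16+10+10=77) / 134 = 77/134 = 0.575

0.575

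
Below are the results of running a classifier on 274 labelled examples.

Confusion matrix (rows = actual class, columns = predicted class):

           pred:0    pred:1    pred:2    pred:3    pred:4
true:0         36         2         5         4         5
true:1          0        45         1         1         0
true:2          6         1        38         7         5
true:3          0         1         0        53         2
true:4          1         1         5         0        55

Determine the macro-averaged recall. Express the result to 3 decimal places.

Per-class recall (TP/(TP+FN)):
  0: TP=36, FN=2+5+4+5=16 → 36/52 = 0.6923
  1: TP=45, FN=0+1+1+0=2 → 45/47 = 0.9574
  2: TP=38, FN=6+1+7+5=19 → 38/57 = 0.6667
  3: TP=53, FN=0+1+0+2=3 → 53/56 = 0.9464
  4: TP=55, FN=1+1+5+0=7 → 55/62 = 0.8871
Macro-recall = mean = (0.6923 + 0.9574 + 0.6667 + 0.9464 + 0.8871) / 5 = 0.830

0.830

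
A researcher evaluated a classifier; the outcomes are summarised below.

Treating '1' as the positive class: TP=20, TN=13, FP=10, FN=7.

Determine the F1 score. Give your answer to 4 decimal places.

Precision = TP/(TP+FP) = 20/30 = 0.6667
Recall = TP/(TP+FN) = 20/27 = 0.7407
F1 = 2·TP/(2·TP+FP+FN) = 40/57 = 0.7018

0.7018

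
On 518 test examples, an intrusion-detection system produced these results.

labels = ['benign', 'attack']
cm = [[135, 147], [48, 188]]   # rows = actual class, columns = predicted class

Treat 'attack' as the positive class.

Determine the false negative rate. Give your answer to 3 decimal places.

0.203

FNR = FN/(FN+TP) = 48/(48+188) = 0.203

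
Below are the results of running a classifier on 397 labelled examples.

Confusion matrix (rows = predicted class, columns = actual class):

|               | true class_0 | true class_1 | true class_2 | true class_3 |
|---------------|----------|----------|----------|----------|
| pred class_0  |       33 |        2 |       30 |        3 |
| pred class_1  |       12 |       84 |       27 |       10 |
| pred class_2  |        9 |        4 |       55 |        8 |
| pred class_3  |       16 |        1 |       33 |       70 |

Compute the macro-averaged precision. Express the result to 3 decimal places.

Per-class precision (TP/(TP+FP)):
  class_0: TP=33, FP=2+30+3=35 → 33/68 = 0.4853
  class_1: TP=84, FP=12+27+10=49 → 84/133 = 0.6316
  class_2: TP=55, FP=9+4+8=21 → 55/76 = 0.7237
  class_3: TP=70, FP=16+1+33=50 → 70/120 = 0.5833
Macro-precision = mean = (0.4853 + 0.6316 + 0.7237 + 0.5833) / 4 = 0.606

0.606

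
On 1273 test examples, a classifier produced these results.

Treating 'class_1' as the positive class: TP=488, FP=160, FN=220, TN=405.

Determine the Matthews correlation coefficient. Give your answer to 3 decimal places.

MCC = (TP·TN − FP·FN) / √((TP+FP)(TP+FN)(TN+FP)(TN+FN))
Numerator = 488·405 − 160·220 = 162440
Denominator = √(648·708·565·625) = √162008100000 = 402502.2981
MCC = 162440 / 402502.2981 = 0.404

0.404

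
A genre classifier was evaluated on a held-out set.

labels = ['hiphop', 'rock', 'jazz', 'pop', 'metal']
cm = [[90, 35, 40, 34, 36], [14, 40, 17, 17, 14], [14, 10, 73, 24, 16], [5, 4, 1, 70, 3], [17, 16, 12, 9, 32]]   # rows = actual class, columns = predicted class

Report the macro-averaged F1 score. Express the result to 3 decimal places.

Per-class F1 score (2·TP/(2·TP+FP+FN)):
  hiphop: TP=90, FP=14+14+5+17=50, FN=35+40+34+36=145 → 180/375 = 0.4800
  rock: TP=40, FP=35+10+4+16=65, FN=14+17+17+14=62 → 80/207 = 0.3865
  jazz: TP=73, FP=40+17+1+12=70, FN=14+10+24+16=64 → 146/280 = 0.5214
  pop: TP=70, FP=34+17+24+9=84, FN=5+4+1+3=13 → 140/237 = 0.5907
  metal: TP=32, FP=36+14+16+3=69, FN=17+16+12+9=54 → 64/187 = 0.3422
Macro-F1 score = mean = (0.4800 + 0.3865 + 0.5214 + 0.5907 + 0.3422) / 5 = 0.464

0.464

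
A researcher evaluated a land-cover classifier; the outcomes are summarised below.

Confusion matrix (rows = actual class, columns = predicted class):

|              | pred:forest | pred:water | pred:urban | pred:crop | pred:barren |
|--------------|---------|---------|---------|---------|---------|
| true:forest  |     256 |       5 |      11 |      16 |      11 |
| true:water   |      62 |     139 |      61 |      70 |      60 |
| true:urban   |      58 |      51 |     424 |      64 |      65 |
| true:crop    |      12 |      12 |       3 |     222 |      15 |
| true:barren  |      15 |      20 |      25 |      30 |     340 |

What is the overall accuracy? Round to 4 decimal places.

0.6746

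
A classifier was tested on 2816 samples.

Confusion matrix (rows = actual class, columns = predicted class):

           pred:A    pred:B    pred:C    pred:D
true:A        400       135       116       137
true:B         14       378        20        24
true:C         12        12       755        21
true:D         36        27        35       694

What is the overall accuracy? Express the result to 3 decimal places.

Accuracy = trace / total = (400+378+755+694=2227) / 2816 = 2227/2816 = 0.791

0.791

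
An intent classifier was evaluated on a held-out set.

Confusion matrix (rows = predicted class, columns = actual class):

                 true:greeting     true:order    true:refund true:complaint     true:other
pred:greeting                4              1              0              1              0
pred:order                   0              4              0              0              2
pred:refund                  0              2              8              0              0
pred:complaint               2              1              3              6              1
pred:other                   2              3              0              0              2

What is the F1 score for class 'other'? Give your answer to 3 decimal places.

0.333

F1 score = 2·TP/(2·TP+FP+FN).
other: TP=2, FP=2+3+0+0=5, FN=0+2+0+1=3 → 4/12 = 0.3333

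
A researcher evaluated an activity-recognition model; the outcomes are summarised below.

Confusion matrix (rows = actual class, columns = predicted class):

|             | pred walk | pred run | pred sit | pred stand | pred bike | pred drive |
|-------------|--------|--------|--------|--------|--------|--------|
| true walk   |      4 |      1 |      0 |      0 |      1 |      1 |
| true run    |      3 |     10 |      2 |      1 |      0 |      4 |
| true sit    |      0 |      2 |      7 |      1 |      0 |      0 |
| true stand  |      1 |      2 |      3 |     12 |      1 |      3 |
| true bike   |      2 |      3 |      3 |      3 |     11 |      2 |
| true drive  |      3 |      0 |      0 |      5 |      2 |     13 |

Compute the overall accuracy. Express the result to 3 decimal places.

0.538

Accuracy = trace / total = (4+10+7+12+11+13=57) / 106 = 57/106 = 0.538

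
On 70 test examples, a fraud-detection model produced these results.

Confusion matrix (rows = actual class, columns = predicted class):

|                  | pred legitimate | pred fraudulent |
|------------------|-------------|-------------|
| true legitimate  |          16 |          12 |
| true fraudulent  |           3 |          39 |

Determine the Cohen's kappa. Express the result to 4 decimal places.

0.5283

Observed agreement pₒ = trace/N = 55/70 = 0.78571
Expected agreement pₑ = Σ (rowᵢ·colᵢ)/N² = (28·19 + 42·51)/70² = 0.54571
κ = (pₒ − pₑ)/(1 − pₑ) = (0.78571 − 0.54571)/(1 − 0.54571) = 0.5283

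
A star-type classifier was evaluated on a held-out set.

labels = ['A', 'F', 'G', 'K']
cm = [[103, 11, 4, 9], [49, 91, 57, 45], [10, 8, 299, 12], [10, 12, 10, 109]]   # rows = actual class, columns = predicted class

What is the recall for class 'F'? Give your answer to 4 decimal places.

Take TP from the diagonal, FP from the rest of the 'F' prediction marginal, FN from the rest of the 'F' actual marginal.
recall = TP/(TP+FN).
F: TP=91, FN=49+57+45=151 → 91/242 = 0.37603

0.3760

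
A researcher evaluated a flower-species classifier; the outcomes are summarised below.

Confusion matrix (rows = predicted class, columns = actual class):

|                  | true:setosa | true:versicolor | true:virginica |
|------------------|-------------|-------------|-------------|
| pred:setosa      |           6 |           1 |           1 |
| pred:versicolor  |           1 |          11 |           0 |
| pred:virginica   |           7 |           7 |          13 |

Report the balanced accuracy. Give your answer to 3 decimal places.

0.645

Balanced accuracy = mean of per-class recall.
  setosa: recall = 6/14 = 0.4286
  versicolor: recall = 11/19 = 0.5789
  virginica: recall = 13/14 = 0.9286
Mean = (0.4286 + 0.5789 + 0.9286) / 3 = 0.645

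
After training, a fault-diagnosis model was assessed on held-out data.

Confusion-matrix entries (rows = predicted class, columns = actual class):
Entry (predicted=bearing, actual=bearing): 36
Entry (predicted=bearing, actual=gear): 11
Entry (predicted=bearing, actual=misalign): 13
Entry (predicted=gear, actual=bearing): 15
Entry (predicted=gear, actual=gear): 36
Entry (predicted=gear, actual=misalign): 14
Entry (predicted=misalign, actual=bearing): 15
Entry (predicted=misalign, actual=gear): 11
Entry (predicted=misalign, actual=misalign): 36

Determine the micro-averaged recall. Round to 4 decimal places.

0.5775

Micro-averaging pools counts across classes: ΣTP=108, ΣFP=79, ΣFN=79.
Micro-recall = TP/(TP+FN) on pooled counts = 0.5775 (equals overall accuracy in single-label multiclass).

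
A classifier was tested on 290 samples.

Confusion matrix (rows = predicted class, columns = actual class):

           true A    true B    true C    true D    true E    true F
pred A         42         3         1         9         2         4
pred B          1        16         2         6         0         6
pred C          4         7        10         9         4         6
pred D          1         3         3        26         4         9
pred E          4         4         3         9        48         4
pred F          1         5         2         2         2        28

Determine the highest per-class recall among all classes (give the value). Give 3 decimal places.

0.800

Per-class recall (TP/(TP+FN)):
  A: TP=42, FN=1+4+1+4+1=11 → 42/53 = 0.7925
  B: TP=16, FN=3+7+3+4+5=22 → 16/38 = 0.4211
  C: TP=10, FN=1+2+3+3+2=11 → 10/21 = 0.4762
  D: TP=26, FN=9+6+9+9+2=35 → 26/61 = 0.4262
  E: TP=48, FN=2+0+4+4+2=12 → 48/60 = 0.8000
  F: TP=28, FN=4+6+6+9+4=29 → 28/57 = 0.4912
Highest is class 'E' with recall = 0.800.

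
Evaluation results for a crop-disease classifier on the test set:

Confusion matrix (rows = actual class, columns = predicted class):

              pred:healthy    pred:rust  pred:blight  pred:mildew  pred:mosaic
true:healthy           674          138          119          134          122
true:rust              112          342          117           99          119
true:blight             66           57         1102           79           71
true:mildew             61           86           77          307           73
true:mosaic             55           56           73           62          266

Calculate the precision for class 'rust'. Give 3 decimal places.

0.504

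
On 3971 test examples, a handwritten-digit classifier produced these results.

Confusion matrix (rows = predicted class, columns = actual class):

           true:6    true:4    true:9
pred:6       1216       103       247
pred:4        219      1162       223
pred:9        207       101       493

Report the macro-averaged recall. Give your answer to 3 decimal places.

0.701

Per-class recall (TP/(TP+FN)):
  6: TP=1216, FN=219+207=426 → 1216/1642 = 0.7406
  4: TP=1162, FN=103+101=204 → 1162/1366 = 0.8507
  9: TP=493, FN=247+223=470 → 493/963 = 0.5119
Macro-recall = mean = (0.7406 + 0.8507 + 0.5119) / 3 = 0.701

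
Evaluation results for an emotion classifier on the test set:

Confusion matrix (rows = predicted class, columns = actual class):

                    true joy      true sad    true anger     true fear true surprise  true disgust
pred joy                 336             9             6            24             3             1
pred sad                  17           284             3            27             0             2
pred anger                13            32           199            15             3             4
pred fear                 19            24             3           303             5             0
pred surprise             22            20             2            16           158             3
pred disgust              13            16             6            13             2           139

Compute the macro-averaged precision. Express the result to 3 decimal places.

Per-class precision (TP/(TP+FP)):
  joy: TP=336, FP=9+6+24+3+1=43 → 336/379 = 0.8865
  sad: TP=284, FP=17+3+27+0+2=49 → 284/333 = 0.8529
  anger: TP=199, FP=13+32+15+3+4=67 → 199/266 = 0.7481
  fear: TP=303, FP=19+24+3+5+0=51 → 303/354 = 0.8559
  surprise: TP=158, FP=22+20+2+16+3=63 → 158/221 = 0.7149
  disgust: TP=139, FP=13+16+6+13+2=50 → 139/189 = 0.7354
Macro-precision = mean = (0.8865 + 0.8529 + 0.7481 + 0.8559 + 0.7149 + 0.7354) / 6 = 0.799

0.799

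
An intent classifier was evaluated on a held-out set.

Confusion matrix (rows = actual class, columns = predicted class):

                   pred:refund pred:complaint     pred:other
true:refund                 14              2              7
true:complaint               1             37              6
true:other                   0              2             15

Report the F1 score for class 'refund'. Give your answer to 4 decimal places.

0.7368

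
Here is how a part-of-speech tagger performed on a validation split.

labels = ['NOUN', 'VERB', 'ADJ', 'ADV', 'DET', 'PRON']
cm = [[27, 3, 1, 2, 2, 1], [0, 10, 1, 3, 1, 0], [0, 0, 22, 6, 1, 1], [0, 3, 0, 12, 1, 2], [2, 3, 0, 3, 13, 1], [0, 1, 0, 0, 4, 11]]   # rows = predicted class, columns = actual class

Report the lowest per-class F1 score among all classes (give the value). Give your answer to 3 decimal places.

0.545

Per-class F1 score (2·TP/(2·TP+FP+FN)):
  NOUN: TP=27, FP=3+1+2+2+1=9, FN=0+0+0+2+0=2 → 54/65 = 0.8308
  VERB: TP=10, FP=0+1+3+1+0=5, FN=3+0+3+3+1=10 → 20/35 = 0.5714
  ADJ: TP=22, FP=0+0+6+1+1=8, FN=1+1+0+0+0=2 → 44/54 = 0.8148
  ADV: TP=12, FP=0+3+0+1+2=6, FN=2+3+6+3+0=14 → 24/44 = 0.5455
  DET: TP=13, FP=2+3+0+3+1=9, FN=2+1+1+1+4=9 → 26/44 = 0.5909
  PRON: TP=11, FP=0+1+0+0+4=5, FN=1+0+1+2+1=5 → 22/32 = 0.6875
Lowest is class 'ADV' with F1 score = 0.545.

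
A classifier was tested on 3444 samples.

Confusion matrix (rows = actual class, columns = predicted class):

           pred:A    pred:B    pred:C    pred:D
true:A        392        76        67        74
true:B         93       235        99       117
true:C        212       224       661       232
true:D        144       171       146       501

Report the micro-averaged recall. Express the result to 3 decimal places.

Micro-averaging pools counts across classes: ΣTP=1789, ΣFP=1655, ΣFN=1655.
Micro-recall = TP/(TP+FN) on pooled counts = 0.519 (equals overall accuracy in single-label multiclass).

0.519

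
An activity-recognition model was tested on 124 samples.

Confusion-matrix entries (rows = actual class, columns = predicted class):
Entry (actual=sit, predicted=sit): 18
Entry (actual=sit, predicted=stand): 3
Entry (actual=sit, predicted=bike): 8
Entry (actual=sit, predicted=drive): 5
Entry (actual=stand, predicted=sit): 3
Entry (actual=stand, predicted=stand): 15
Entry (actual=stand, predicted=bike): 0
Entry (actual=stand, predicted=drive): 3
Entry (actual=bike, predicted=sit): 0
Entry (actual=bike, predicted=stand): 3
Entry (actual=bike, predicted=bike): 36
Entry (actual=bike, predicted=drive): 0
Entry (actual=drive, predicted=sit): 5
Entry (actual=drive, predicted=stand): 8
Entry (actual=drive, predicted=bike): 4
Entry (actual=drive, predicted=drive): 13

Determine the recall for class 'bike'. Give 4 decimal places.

0.9231

recall = TP/(TP+FN).
bike: TP=36, FN=0+3+0=3 → 36/39 = 0.92308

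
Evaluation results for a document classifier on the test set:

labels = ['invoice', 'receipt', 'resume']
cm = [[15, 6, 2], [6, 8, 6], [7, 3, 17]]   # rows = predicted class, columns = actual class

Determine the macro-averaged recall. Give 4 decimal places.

0.5621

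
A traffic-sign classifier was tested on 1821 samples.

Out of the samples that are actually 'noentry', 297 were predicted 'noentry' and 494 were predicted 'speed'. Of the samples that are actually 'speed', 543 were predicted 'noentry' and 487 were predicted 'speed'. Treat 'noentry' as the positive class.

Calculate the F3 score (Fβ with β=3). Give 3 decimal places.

Fβ = (1+β²)·TP / ((1+β²)·TP + β²·FN + FP), with β²=9
= 10·297 / (10·297 + 9·494 + 543) = 0.373

0.373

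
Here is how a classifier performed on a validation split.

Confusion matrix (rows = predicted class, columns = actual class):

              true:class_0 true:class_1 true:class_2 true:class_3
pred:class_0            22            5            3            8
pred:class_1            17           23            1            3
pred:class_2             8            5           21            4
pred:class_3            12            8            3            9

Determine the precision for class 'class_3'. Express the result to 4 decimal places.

One-vs-rest for 'class_3': TP = diagonal; FP = other classes predicted 'class_3'; FN = 'class_3' predicted as other.
precision = TP/(TP+FP).
class_3: TP=9, FP=12+8+3=23 → 9/32 = 0.28125

0.2813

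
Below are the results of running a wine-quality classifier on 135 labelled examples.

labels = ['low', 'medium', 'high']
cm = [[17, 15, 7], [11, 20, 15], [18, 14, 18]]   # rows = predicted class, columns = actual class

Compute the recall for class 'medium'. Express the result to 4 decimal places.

0.4082

Take TP from the diagonal, FP from the rest of the 'medium' prediction marginal, FN from the rest of the 'medium' actual marginal.
recall = TP/(TP+FN).
medium: TP=20, FN=15+14=29 → 20/49 = 0.40816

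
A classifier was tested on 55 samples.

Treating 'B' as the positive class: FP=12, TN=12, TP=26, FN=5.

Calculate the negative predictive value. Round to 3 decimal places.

0.706

NPV = TN/(TN+FN) = 12/(12+5) = 0.706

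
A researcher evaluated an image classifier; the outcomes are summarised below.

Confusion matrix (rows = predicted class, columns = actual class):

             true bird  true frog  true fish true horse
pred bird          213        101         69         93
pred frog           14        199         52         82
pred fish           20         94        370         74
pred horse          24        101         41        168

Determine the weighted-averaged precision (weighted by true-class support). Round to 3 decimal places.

Per-class precision (TP/(TP+FP)):
  bird: TP=213, FP=101+69+93=263 → 213/476 = 0.4475
  frog: TP=199, FP=14+52+82=148 → 199/347 = 0.5735
  fish: TP=370, FP=20+94+74=188 → 370/558 = 0.6631
  horse: TP=168, FP=24+101+41=166 → 168/334 = 0.5030
Weighted-precision = Σ (supportᵢ/N)·precisionᵢ with N=1715: (271/1715)·0.4475 + (495/1715)·0.5735 + (532/1715)·0.6631 + (417/1715)·0.5030 = 0.564

0.564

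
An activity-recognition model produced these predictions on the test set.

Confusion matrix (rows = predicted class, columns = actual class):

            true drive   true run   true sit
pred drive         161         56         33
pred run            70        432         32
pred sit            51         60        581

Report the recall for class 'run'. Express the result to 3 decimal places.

0.788

recall = TP/(TP+FN).
run: TP=432, FN=56+60=116 → 432/548 = 0.7883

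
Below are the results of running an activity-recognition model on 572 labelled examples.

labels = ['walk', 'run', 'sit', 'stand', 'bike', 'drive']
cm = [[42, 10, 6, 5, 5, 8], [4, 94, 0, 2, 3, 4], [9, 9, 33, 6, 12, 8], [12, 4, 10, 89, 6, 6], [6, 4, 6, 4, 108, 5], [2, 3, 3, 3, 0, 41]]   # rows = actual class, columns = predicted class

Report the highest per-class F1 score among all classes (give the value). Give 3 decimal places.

Per-class F1 score (2·TP/(2·TP+FP+FN)):
  walk: TP=42, FP=4+9+12+6+2=33, FN=10+6+5+5+8=34 → 84/151 = 0.5563
  run: TP=94, FP=10+9+4+4+3=30, FN=4+0+2+3+4=13 → 188/231 = 0.8139
  sit: TP=33, FP=6+0+10+6+3=25, FN=9+9+6+12+8=44 → 66/135 = 0.4889
  stand: TP=89, FP=5+2+6+4+3=20, FN=12+4+10+6+6=38 → 178/236 = 0.7542
  bike: TP=108, FP=5+3+12+6+0=26, FN=6+4+6+4+5=25 → 216/267 = 0.8090
  drive: TP=41, FP=8+4+8+6+5=31, FN=2+3+3+3+0=11 → 82/124 = 0.6613
Highest is class 'run' with F1 score = 0.814.

0.814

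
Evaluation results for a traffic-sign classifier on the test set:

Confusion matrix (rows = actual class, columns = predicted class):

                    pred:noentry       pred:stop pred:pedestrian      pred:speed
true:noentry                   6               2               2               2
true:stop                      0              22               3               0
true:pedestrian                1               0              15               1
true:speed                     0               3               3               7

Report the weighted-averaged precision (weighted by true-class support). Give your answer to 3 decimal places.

0.759

Per-class precision (TP/(TP+FP)):
  noentry: TP=6, FP=0+1+0=1 → 6/7 = 0.8571
  stop: TP=22, FP=2+0+3=5 → 22/27 = 0.8148
  pedestrian: TP=15, FP=2+3+3=8 → 15/23 = 0.6522
  speed: TP=7, FP=2+0+1=3 → 7/10 = 0.7000
Weighted-precision = Σ (supportᵢ/N)·precisionᵢ with N=67: (12/67)·0.8571 + (25/67)·0.8148 + (17/67)·0.6522 + (13/67)·0.7000 = 0.759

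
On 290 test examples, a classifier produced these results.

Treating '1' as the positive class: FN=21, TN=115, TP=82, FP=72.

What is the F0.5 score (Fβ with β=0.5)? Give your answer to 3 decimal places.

0.570

Fβ = (1+β²)·TP / ((1+β²)·TP + β²·FN + FP), with β²=1/4
= 1.25·82 / (1.25·82 + 0.25·21 + 72) = 0.570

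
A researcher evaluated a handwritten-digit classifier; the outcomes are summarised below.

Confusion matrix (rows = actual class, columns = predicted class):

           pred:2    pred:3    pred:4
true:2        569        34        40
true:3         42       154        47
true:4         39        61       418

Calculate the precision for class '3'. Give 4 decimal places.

0.6185

precision = TP/(TP+FP).
3: TP=154, FP=34+61=95 → 154/249 = 0.61847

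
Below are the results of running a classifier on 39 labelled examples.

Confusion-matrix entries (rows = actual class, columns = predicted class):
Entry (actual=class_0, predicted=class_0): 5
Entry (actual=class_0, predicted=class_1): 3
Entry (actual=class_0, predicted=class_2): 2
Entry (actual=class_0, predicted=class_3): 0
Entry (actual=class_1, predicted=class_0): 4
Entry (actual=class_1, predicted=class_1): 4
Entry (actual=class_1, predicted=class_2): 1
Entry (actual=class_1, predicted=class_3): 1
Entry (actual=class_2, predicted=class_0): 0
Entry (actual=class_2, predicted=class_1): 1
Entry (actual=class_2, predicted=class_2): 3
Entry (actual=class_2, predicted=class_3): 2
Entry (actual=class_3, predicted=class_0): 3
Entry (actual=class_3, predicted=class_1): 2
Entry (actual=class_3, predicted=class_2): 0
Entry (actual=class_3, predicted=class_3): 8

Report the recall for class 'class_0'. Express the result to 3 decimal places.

Take TP from the diagonal, FP from the rest of the 'class_0' prediction marginal, FN from the rest of the 'class_0' actual marginal.
recall = TP/(TP+FN).
class_0: TP=5, FN=3+2+0=5 → 5/10 = 0.5000

0.500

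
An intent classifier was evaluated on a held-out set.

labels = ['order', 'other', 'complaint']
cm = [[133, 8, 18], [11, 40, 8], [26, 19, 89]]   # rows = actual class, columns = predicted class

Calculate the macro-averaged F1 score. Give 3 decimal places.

Per-class F1 score (2·TP/(2·TP+FP+FN)):
  order: TP=133, FP=11+26=37, FN=8+18=26 → 266/329 = 0.8085
  other: TP=40, FP=8+19=27, FN=11+8=19 → 80/126 = 0.6349
  complaint: TP=89, FP=18+8=26, FN=26+19=45 → 178/249 = 0.7149
Macro-F1 score = mean = (0.8085 + 0.6349 + 0.7149) / 3 = 0.719

0.719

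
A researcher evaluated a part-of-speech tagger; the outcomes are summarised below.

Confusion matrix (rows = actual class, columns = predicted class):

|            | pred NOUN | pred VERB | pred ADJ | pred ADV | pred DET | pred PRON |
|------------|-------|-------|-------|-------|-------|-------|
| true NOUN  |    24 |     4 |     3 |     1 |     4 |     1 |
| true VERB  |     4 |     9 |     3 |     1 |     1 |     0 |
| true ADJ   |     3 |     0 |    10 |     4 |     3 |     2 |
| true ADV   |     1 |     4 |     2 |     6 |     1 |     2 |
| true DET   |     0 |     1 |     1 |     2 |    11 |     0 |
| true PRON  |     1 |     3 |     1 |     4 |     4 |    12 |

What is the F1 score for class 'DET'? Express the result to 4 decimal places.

Take TP from the diagonal, FP from the rest of the 'DET' prediction marginal, FN from the rest of the 'DET' actual marginal.
F1 score = 2·TP/(2·TP+FP+FN).
DET: TP=11, FP=4+1+3+1+4=13, FN=0+1+1+2+0=4 → 22/39 = 0.56410

0.5641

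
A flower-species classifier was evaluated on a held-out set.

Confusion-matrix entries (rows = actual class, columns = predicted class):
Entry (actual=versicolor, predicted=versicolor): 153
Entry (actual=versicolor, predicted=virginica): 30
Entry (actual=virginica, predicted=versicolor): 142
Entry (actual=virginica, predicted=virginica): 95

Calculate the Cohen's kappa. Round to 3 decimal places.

0.221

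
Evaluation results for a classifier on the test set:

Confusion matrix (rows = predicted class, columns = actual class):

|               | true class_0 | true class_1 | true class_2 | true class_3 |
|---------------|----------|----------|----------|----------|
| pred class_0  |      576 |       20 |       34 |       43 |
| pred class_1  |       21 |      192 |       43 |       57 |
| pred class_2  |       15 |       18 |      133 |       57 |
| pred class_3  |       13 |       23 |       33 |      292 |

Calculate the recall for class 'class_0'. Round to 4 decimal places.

Take TP from the diagonal, FP from the rest of the 'class_0' prediction marginal, FN from the rest of the 'class_0' actual marginal.
recall = TP/(TP+FN).
class_0: TP=576, FN=21+15+13=49 → 576/625 = 0.92160

0.9216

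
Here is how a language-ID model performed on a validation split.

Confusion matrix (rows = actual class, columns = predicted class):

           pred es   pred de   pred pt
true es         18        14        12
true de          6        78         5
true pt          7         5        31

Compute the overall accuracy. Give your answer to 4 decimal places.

0.7216

Accuracy = trace / total = (18+78+31=127) / 176 = 127/176 = 0.7216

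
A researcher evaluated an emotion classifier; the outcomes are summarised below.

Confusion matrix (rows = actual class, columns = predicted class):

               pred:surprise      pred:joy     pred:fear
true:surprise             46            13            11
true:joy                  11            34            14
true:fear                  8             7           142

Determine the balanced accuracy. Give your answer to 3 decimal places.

0.713

Balanced accuracy = mean of per-class recall.
  surprise: recall = 46/70 = 0.6571
  joy: recall = 34/59 = 0.5763
  fear: recall = 142/157 = 0.9045
Mean = (0.6571 + 0.5763 + 0.9045) / 3 = 0.713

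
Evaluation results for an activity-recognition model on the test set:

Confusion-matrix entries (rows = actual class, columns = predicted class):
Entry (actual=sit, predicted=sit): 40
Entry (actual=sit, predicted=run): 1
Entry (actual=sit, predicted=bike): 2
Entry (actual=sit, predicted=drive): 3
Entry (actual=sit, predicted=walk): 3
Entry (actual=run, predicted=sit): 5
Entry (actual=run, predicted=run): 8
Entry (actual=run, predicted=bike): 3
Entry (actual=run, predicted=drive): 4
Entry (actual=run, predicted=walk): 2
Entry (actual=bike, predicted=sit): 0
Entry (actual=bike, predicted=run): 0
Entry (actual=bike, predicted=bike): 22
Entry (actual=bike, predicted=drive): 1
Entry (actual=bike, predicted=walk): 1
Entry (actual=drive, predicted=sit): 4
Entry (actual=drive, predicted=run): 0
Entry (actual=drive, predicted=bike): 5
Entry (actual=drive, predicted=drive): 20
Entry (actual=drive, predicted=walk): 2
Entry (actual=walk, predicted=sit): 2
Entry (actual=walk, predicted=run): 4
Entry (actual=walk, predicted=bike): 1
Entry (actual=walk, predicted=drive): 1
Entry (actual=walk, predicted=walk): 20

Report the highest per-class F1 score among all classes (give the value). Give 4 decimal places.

0.8000

Per-class F1 score (2·TP/(2·TP+FP+FN)):
  sit: TP=40, FP=5+0+4+2=11, FN=1+2+3+3=9 → 80/100 = 0.80000
  run: TP=8, FP=1+0+0+4=5, FN=5+3+4+2=14 → 16/35 = 0.45714
  bike: TP=22, FP=2+3+5+1=11, FN=0+0+1+1=2 → 44/57 = 0.77193
  drive: TP=20, FP=3+4+1+1=9, FN=4+0+5+2=11 → 40/60 = 0.66667
  walk: TP=20, FP=3+2+1+2=8, FN=2+4+1+1=8 → 40/56 = 0.71429
Highest is class 'sit' with F1 score = 0.8000.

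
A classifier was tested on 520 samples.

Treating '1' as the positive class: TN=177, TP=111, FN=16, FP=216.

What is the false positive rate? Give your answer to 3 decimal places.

0.550

FPR = FP/(FP+TN) = 216/(216+177) = 0.550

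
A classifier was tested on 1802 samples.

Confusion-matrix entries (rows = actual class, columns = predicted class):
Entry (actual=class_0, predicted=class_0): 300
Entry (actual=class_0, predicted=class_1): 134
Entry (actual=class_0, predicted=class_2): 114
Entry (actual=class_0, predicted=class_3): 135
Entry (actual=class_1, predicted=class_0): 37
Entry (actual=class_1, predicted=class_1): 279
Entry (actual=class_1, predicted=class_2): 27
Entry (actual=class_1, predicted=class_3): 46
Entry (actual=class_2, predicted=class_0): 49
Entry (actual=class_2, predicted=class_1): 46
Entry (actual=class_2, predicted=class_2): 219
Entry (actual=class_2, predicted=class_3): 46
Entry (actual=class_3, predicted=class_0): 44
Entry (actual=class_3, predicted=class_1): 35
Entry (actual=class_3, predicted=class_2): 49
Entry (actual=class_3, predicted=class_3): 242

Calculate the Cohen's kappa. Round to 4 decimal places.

Observed agreement pₒ = trace/N = 1040/1802 = 0.57714
Expected agreement pₑ = Σ (rowᵢ·colᵢ)/N² = (683·430 + 389·494 + 360·409 + 370·469)/1802² = 0.24841
κ = (pₒ − pₑ)/(1 − pₑ) = (0.57714 − 0.24841)/(1 − 0.24841) = 0.4374

0.4374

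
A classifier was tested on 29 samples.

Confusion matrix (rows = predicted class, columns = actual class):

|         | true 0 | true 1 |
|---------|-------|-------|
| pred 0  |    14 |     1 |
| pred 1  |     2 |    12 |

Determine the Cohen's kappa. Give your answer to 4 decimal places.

0.7924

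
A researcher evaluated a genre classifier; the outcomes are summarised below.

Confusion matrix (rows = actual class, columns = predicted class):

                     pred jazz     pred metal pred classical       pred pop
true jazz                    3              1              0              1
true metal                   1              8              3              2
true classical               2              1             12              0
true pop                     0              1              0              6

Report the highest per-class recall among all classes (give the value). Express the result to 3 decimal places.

0.857

Per-class recall (TP/(TP+FN)):
  jazz: TP=3, FN=1+0+1=2 → 3/5 = 0.6000
  metal: TP=8, FN=1+3+2=6 → 8/14 = 0.5714
  classical: TP=12, FN=2+1+0=3 → 12/15 = 0.8000
  pop: TP=6, FN=0+1+0=1 → 6/7 = 0.8571
Highest is class 'pop' with recall = 0.857.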